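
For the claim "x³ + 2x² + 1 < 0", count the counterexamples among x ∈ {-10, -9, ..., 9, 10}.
Counterexamples in [-10, 10]: {-2, -1, 0, 1, 2, 3, 4, 5, 6, 7, 8, 9, 10}.

Counting them gives 13 values.

Answer: 13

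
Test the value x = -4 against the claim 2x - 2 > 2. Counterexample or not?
Substitute x = -4 into the relation:
x = -4: LHS = 2·(-4) - 2 = -10; -10 > 2 — FAILS

Since the claim fails at x = -4, this value is a counterexample.

Answer: Yes, x = -4 is a counterexample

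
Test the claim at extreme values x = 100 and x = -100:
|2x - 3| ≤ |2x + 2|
x = 100: LHS = |2·100 - 3| = |197| = 197, RHS = |2·100 + 2| = |202| = 202; 197 ≤ 202 — holds
x = -100: LHS = |2·(-100) - 3| = |-203| = 203, RHS = |2·(-100) + 2| = |-198| = 198; 203 ≤ 198 — FAILS

Answer: Partially: holds for x = 100, fails for x = -100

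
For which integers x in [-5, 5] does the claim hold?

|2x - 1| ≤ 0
Over all integers in [-5, 5], LHS − RHS is smallest at x = 0, where it equals 1:
x = 0: LHS = |2·0 - 1| = |-1| = 1; 1 ≤ 0 — FAILS
At the ends of the range:
x = -5: LHS = |2·(-5) - 1| = |-11| = 11; 11 ≤ 0 — FAILS
x = 5: LHS = |2·5 - 1| = |9| = 9; 9 ≤ 0 — FAILS
Hence LHS − RHS is never zero or negative, i.e. LHS > RHS throughout, so the claimed relation (≤) fails for every integer in [-5, 5].

Answer: None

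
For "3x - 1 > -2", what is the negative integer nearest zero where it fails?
Testing negative integers from -1 downward:
x = -1: LHS = 3·(-1) - 1 = -4; -4 > -2 — FAILS  ← closest negative counterexample to 0

Answer: x = -1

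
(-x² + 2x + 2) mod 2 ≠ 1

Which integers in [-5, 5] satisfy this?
Holds for: {-4, -2, 0, 2, 4}
Fails for: {-5, -3, -1, 1, 3, 5}

Answer: {-4, -2, 0, 2, 4}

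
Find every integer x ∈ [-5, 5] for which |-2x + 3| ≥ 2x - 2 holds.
Holds for: {-5, -4, -3, -2, -1, 0, 1}
Fails for: {2, 3, 4, 5}

Answer: {-5, -4, -3, -2, -1, 0, 1}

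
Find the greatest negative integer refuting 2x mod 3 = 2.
Testing negative integers from -1 downward:
x = -1: LHS = (2·(-1)) mod 3 = (-2) mod 3 = 1; 1 = 2 — FAILS  ← closest negative counterexample to 0

Answer: x = -1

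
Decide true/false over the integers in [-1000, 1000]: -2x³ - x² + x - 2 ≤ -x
The claim fails at x = -2:
x = -2: LHS = -2·(-2)³ - (-2)² + (-2) - 2 = 8, RHS = -(-2) = 2; 8 ≤ 2 — FAILS

Because a single integer refutes it, the statement is false.

Answer: False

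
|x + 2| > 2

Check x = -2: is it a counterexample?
Substitute x = -2 into the relation:
x = -2: LHS = |(-2) + 2| = |0| = 0; 0 > 2 — FAILS

Since the claim fails at x = -2, this value is a counterexample.

Answer: Yes, x = -2 is a counterexample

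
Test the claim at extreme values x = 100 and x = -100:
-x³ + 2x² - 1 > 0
x = 100: LHS = -100³ + 2·100² - 1 = -980001; -980001 > 0 — FAILS
x = -100: LHS = -(-100)³ + 2·(-100)² - 1 = 1019999; 1019999 > 0 — holds

Answer: Partially: fails for x = 100, holds for x = -100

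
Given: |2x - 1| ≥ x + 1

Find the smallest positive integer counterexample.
Testing positive integers:
x = 1: LHS = |2·1 - 1| = |1| = 1, RHS = 1 + 1 = 2; 1 ≥ 2 — FAILS  ← smallest positive counterexample

Answer: x = 1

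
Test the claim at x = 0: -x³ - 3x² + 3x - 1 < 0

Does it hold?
x = 0: LHS = -0³ - 3·0² + 3·0 - 1 = -1; -1 < 0 — holds

The relation is satisfied at x = 0.

Answer: Yes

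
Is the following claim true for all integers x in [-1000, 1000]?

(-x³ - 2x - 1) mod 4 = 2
The claim fails at x = 0:
x = 0: LHS = (-0³ - 2·0 - 1) mod 4 = (-1) mod 4 = 3; 3 = 2 — FAILS

Because a single integer refutes it, the statement is false.

Answer: False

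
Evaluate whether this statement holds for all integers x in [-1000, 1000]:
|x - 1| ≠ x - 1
The claim fails at x = 1:
x = 1: LHS = |1 - 1| = |0| = 0, RHS = 1 - 1 = 0; 0 ≠ 0 — FAILS

Because a single integer refutes it, the statement is false.

Answer: False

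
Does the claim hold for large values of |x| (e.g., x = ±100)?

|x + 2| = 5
x = 100: LHS = |100 + 2| = |102| = 102; 102 = 5 — FAILS
x = -100: LHS = |(-100) + 2| = |-98| = 98; 98 = 5 — FAILS

Answer: No, fails for both x = 100 and x = -100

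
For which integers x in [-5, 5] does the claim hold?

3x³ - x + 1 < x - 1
Holds for: {-5, -4, -3, -2}
Fails for: {-1, 0, 1, 2, 3, 4, 5}

Answer: {-5, -4, -3, -2}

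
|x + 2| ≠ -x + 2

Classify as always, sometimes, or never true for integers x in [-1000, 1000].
Holds at x = 1: LHS = |1 + 2| = |3| = 3, RHS = -1 + 2 = 1; 3 ≠ 1 — holds
Fails at x = 0: LHS = |0 + 2| = |2| = 2, RHS = -0 + 2 = 2; 2 ≠ 2 — FAILS
It is satisfied by some integers in the range but not all.

Answer: Sometimes true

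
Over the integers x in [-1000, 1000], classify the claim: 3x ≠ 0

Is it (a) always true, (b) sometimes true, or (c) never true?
Holds at x = 1: LHS = 3·1 = 3; 3 ≠ 0 — holds
Fails at x = 0: LHS = 3·0 = 0; 0 ≠ 0 — FAILS
It is satisfied by some integers in the range but not all.

Answer: Sometimes true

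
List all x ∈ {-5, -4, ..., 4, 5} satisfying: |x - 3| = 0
Holds for: {3}
Fails for: {-5, -4, -3, -2, -1, 0, 1, 2, 4, 5}

Answer: {3}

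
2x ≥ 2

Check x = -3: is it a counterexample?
Substitute x = -3 into the relation:
x = -3: LHS = 2·(-3) = -6; -6 ≥ 2 — FAILS

Since the claim fails at x = -3, this value is a counterexample.

Answer: Yes, x = -3 is a counterexample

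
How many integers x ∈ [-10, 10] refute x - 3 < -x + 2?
Counterexamples in [-10, 10]: {3, 4, 5, 6, 7, 8, 9, 10}.

Counting them gives 8 values.

Answer: 8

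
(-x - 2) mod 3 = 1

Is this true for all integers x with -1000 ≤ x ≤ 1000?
The claim fails at x = 1:
x = 1: LHS = (-1 - 2) mod 3 = (-3) mod 3 = 0; 0 = 1 — FAILS

Because a single integer refutes it, the statement is false.

Answer: False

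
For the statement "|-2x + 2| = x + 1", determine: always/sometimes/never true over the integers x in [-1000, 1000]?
Holds at x = 3: LHS = |-2·3 + 2| = |-4| = 4, RHS = 3 + 1 = 4; 4 = 4 — holds
Fails at x = 0: LHS = |-2·0 + 2| = |2| = 2, RHS = 0 + 1 = 1; 2 = 1 — FAILS
It is satisfied by some integers in the range but not all.

Answer: Sometimes true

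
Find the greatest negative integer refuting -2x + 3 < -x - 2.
Testing negative integers from -1 downward:
x = -1: LHS = -2·(-1) + 3 = 5, RHS = -(-1) - 2 = -1; 5 < -1 — FAILS  ← closest negative counterexample to 0

Answer: x = -1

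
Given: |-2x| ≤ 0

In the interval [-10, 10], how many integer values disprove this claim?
Counterexamples in [-10, 10]: {-10, -9, -8, -7, -6, -5, -4, -3, -2, -1, 1, 2, 3, 4, 5, 6, 7, 8, 9, 10}.

Counting them gives 20 values.

Answer: 20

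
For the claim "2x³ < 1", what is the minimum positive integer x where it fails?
Testing positive integers:
x = 1: LHS = 2·1³ = 2; 2 < 1 — FAILS  ← smallest positive counterexample

Answer: x = 1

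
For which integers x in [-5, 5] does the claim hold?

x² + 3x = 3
Track d = LHS − RHS over the integers in [-5, 5]. Equality would need d = 0, but d changes sign only between consecutive integers, jumping over 0:
x = -4: LHS = (-4)² + 3·(-4) = 4; 4 = 3 — FAILS  (d = 1)
x = -3: LHS = (-3)² + 3·(-3) = 0; 0 = 3 — FAILS  (d = -3)
x = 0: LHS = 0² + 3·0 = 0; 0 = 3 — FAILS  (d = -3)
x = 1: LHS = 1² + 3·1 = 4; 4 = 3 — FAILS  (d = 1)
Away from these crossings d keeps a constant sign, and checking every integer in [-5, 5] confirms d ≠ 0 throughout. Hence the two sides are never equal, so the claimed relation (=) fails for every integer in [-5, 5].

Answer: None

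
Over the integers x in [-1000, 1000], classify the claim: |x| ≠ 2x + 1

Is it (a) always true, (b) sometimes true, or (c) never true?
Track d = LHS − RHS over the integers in [-1000, 1000]. Equality would need d = 0, but d changes sign only between consecutive integers, jumping over 0:
x = -1: LHS = |-1| = 1, RHS = 2·(-1) + 1 = -1; 1 ≠ -1 — holds  (d = 2)
x = 0: LHS = |0| = 0, RHS = 2·0 + 1 = 1; 0 ≠ 1 — holds  (d = -1)
Away from these crossings d keeps a constant sign, and checking every integer in [-1000, 1000] confirms d ≠ 0 throughout. Hence the two sides are never equal, so the relation holds for every integer in [-1000, 1000].

No counterexample exists.

Answer: Always true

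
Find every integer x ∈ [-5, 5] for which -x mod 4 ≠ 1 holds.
Holds for: {-4, -3, -2, 0, 1, 2, 4, 5}
Fails for: {-5, -1, 3}

Answer: {-4, -3, -2, 0, 1, 2, 4, 5}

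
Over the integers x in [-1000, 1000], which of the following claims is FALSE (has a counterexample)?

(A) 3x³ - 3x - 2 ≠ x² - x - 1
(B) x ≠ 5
(A) Track d = LHS − RHS over the integers in [-1000, 1000]. Equality would need d = 0, but d changes sign only between consecutive integers, jumping over 0:
x = 1: LHS = 3·1³ - 3·1 - 2 = -2, RHS = 1² - 1 - 1 = -1; -2 ≠ -1 — holds  (d = -1)
x = 2: LHS = 3·2³ - 3·2 - 2 = 16, RHS = 2² - 2 - 1 = 1; 16 ≠ 1 — holds  (d = 15)
Away from these crossings d keeps a constant sign, and checking every integer in [-1000, 1000] confirms d ≠ 0 throughout. Hence the two sides are never equal, so the relation holds for every integer in [-1000, 1000].

(B) x = 5: 5 ≠ 5 — FAILS

Only (B) has a counterexample.

Answer: B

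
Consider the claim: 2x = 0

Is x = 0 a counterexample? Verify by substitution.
Substitute x = 0 into the relation:
x = 0: LHS = 2·0 = 0; 0 = 0 — holds

The claim holds here, so x = 0 is not a counterexample. (A counterexample exists elsewhere, e.g. x = 1.)

Answer: No, x = 0 is not a counterexample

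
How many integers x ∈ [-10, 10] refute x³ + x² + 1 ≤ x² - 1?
Counterexamples in [-10, 10]: {-1, 0, 1, 2, 3, 4, 5, 6, 7, 8, 9, 10}.

Counting them gives 12 values.

Answer: 12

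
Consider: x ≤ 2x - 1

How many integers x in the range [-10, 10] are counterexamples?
Counterexamples in [-10, 10]: {-10, -9, -8, -7, -6, -5, -4, -3, -2, -1, 0}.

Counting them gives 11 values.

Answer: 11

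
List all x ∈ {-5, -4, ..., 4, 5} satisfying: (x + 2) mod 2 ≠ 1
Holds for: {-4, -2, 0, 2, 4}
Fails for: {-5, -3, -1, 1, 3, 5}

Answer: {-4, -2, 0, 2, 4}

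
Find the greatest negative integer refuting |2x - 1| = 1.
Testing negative integers from -1 downward:
x = -1: LHS = |2·(-1) - 1| = |-3| = 3; 3 = 1 — FAILS  ← closest negative counterexample to 0

Answer: x = -1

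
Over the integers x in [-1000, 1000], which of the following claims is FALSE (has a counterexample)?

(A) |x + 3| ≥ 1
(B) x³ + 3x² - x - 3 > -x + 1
(A) x = -3: LHS = |(-3) + 3| = |0| = 0; 0 ≥ 1 — FAILS
(B) x = 0: LHS = 0³ + 3·0² - 0 - 3 = -3, RHS = -0 + 1 = 1; -3 > 1 — FAILS

Answer: Both A and B are false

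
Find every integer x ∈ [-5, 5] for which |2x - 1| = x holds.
Holds for: {1}
Fails for: {-5, -4, -3, -2, -1, 0, 2, 3, 4, 5}

Answer: {1}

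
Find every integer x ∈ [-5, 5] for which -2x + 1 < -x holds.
Holds for: {2, 3, 4, 5}
Fails for: {-5, -4, -3, -2, -1, 0, 1}

Answer: {2, 3, 4, 5}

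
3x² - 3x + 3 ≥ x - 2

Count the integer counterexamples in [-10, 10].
Over all integers in [-10, 10], LHS − RHS is smallest at x = 1, where it equals 4:
x = 1: LHS = 3·1² - 3·1 + 3 = 3, RHS = 1 - 2 = -1; 3 ≥ -1 — holds
At the ends of the range:
x = -10: LHS = 3·(-10)² - 3·(-10) + 3 = 333, RHS = (-10) - 2 = -12; 333 ≥ -12 — holds
x = 10: LHS = 3·10² - 3·10 + 3 = 273, RHS = 10 - 2 = 8; 273 ≥ 8 — holds
Hence LHS − RHS is never negative, i.e. LHS ≥ RHS throughout, so the relation holds for every integer in [-10, 10].

No counterexample appears in that range.

Answer: 0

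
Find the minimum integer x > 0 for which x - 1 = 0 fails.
Testing positive integers:
x = 1: LHS = 1 - 1 = 0; 0 = 0 — holds
x = 2: LHS = 2 - 1 = 1; 1 = 0 — FAILS  ← smallest positive counterexample

Answer: x = 2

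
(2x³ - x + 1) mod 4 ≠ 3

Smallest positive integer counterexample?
Testing positive integers:
x = 1: LHS = (2·1³ - 1 + 1) mod 4 = 2 mod 4 = 2; 2 ≠ 3 — holds
x = 2: LHS = (2·2³ - 2 + 1) mod 4 = 15 mod 4 = 3; 3 ≠ 3 — FAILS  ← smallest positive counterexample

Answer: x = 2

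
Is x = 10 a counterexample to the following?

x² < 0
Substitute x = 10 into the relation:
x = 10: LHS = 10² = 100; 100 < 0 — FAILS

Since the claim fails at x = 10, this value is a counterexample.

Answer: Yes, x = 10 is a counterexample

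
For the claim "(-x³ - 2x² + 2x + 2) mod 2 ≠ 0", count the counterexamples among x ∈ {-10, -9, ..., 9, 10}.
Counterexamples in [-10, 10]: {-10, -8, -6, -4, -2, 0, 2, 4, 6, 8, 10}.

Counting them gives 11 values.

Answer: 11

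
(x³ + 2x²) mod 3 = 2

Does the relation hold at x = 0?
x = 0: LHS = (0³ + 2·0²) mod 3 = 0 mod 3 = 0; 0 = 2 — FAILS

The relation fails at x = 0, so x = 0 is a counterexample.

Answer: No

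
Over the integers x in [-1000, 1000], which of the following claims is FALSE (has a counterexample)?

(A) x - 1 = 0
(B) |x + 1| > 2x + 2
(A) x = 0: LHS = 0 - 1 = -1; -1 = 0 — FAILS
(B) x = 0: LHS = |0 + 1| = |1| = 1, RHS = 2·0 + 2 = 2; 1 > 2 — FAILS

Answer: Both A and B are false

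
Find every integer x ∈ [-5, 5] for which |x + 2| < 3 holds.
Holds for: {-4, -3, -2, -1, 0}
Fails for: {-5, 1, 2, 3, 4, 5}

Answer: {-4, -3, -2, -1, 0}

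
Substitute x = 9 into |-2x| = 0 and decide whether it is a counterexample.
Substitute x = 9 into the relation:
x = 9: LHS = |-2·9| = |-18| = 18; 18 = 0 — FAILS

Since the claim fails at x = 9, this value is a counterexample.

Answer: Yes, x = 9 is a counterexample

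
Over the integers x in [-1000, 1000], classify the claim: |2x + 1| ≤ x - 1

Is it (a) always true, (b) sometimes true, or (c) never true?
Over all integers in [-1000, 1000], LHS − RHS is smallest at x = 0, where it equals 2:
x = 0: LHS = |2·0 + 1| = |1| = 1, RHS = 0 - 1 = -1; 1 ≤ -1 — FAILS
At the ends of the range:
x = -1000: LHS = |2·(-1000) + 1| = |-1999| = 1999, RHS = (-1000) - 1 = -1001; 1999 ≤ -1001 — FAILS
x = 1000: LHS = |2·1000 + 1| = |2001| = 2001, RHS = 1000 - 1 = 999; 2001 ≤ 999 — FAILS
Hence LHS − RHS is never zero or negative, i.e. LHS > RHS throughout, so the claimed relation (≤) fails for every integer in [-1000, 1000].

No integer in the range satisfies it.

Answer: Never true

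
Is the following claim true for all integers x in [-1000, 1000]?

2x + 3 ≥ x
The claim fails at x = -4:
x = -4: LHS = 2·(-4) + 3 = -5; -5 ≥ -4 — FAILS

Because a single integer refutes it, the statement is false.

Answer: False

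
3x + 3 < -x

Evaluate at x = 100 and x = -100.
x = 100: LHS = 3·100 + 3 = 303; 303 < -100 — FAILS
x = -100: LHS = 3·(-100) + 3 = -297, RHS = -(-100) = 100; -297 < 100 — holds

Answer: Partially: fails for x = 100, holds for x = -100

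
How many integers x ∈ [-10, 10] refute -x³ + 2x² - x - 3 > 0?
Counterexamples in [-10, 10]: {0, 1, 2, 3, 4, 5, 6, 7, 8, 9, 10}.

Counting them gives 11 values.

Answer: 11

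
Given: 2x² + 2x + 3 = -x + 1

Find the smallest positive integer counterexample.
Testing positive integers:
x = 1: LHS = 2·1² + 2·1 + 3 = 7, RHS = -1 + 1 = 0; 7 = 0 — FAILS  ← smallest positive counterexample

Answer: x = 1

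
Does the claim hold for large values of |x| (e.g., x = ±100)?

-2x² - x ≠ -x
x = 100: LHS = -2·100² - 100 = -20100; -20100 ≠ -100 — holds
x = -100: LHS = -2·(-100)² - (-100) = -19900, RHS = -(-100) = 100; -19900 ≠ 100 — holds

Answer: Yes, holds for both x = 100 and x = -100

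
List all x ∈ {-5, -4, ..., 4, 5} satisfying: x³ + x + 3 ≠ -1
Track d = LHS − RHS over the integers in [-5, 5]. Equality would need d = 0, but d changes sign only between consecutive integers, jumping over 0:
x = -2: LHS = (-2)³ + (-2) + 3 = -7; -7 ≠ -1 — holds  (d = -6)
x = -1: LHS = (-1)³ + (-1) + 3 = 1; 1 ≠ -1 — holds  (d = 2)
Away from these crossings d keeps a constant sign, and checking every integer in [-5, 5] confirms d ≠ 0 throughout. Hence the two sides are never equal, so the relation holds for every integer in [-5, 5].

Answer: All integers in [-5, 5]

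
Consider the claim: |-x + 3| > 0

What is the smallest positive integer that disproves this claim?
Testing positive integers:
x = 1: LHS = |-1 + 3| = |2| = 2; 2 > 0 — holds
x = 2: LHS = |-2 + 3| = |1| = 1; 1 > 0 — holds
x = 3: LHS = |-3 + 3| = |0| = 0; 0 > 0 — FAILS  ← smallest positive counterexample

Answer: x = 3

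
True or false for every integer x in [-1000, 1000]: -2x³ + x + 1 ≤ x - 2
The claim fails at x = 0:
x = 0: LHS = -2·0³ + 0 + 1 = 1, RHS = 0 - 2 = -2; 1 ≤ -2 — FAILS

Because a single integer refutes it, the statement is false.

Answer: False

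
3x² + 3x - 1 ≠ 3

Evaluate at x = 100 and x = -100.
x = 100: LHS = 3·100² + 3·100 - 1 = 30299; 30299 ≠ 3 — holds
x = -100: LHS = 3·(-100)² + 3·(-100) - 1 = 29699; 29699 ≠ 3 — holds

Answer: Yes, holds for both x = 100 and x = -100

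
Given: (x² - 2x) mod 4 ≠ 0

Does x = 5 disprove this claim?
Substitute x = 5 into the relation:
x = 5: LHS = (5² - 2·5) mod 4 = 15 mod 4 = 3; 3 ≠ 0 — holds

The claim holds here, so x = 5 is not a counterexample. (A counterexample exists elsewhere, e.g. x = 0.)

Answer: No, x = 5 is not a counterexample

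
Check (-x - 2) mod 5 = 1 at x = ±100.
x = 100: LHS = (-100 - 2) mod 5 = (-102) mod 5 = 3; 3 = 1 — FAILS
x = -100: LHS = (-(-100) - 2) mod 5 = 98 mod 5 = 3; 3 = 1 — FAILS

Answer: No, fails for both x = 100 and x = -100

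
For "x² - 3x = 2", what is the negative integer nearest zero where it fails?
Testing negative integers from -1 downward:
x = -1: LHS = (-1)² - 3·(-1) = 4; 4 = 2 — FAILS  ← closest negative counterexample to 0

Answer: x = -1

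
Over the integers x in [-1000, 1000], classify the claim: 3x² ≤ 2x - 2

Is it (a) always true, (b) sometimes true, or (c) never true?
Over all integers in [-1000, 1000], LHS − RHS is smallest at x = 0, where it equals 2:
x = 0: LHS = 3·0² = 0, RHS = 2·0 - 2 = -2; 0 ≤ -2 — FAILS
At the ends of the range:
x = -1000: LHS = 3·(-1000)² = 3000000, RHS = 2·(-1000) - 2 = -2002; 3000000 ≤ -2002 — FAILS
x = 1000: LHS = 3·1000² = 3000000, RHS = 2·1000 - 2 = 1998; 3000000 ≤ 1998 — FAILS
Hence LHS − RHS is never zero or negative, i.e. LHS > RHS throughout, so the claimed relation (≤) fails for every integer in [-1000, 1000].

No integer in the range satisfies it.

Answer: Never true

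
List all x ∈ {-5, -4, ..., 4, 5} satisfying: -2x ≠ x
Holds for: {-5, -4, -3, -2, -1, 1, 2, 3, 4, 5}
Fails for: {0}

Answer: {-5, -4, -3, -2, -1, 1, 2, 3, 4, 5}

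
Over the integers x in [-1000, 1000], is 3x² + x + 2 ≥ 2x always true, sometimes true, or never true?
Over all integers in [-1000, 1000], LHS − RHS is smallest at x = 0, where it equals 2:
x = 0: LHS = 3·0² + 0 + 2 = 2, RHS = 2·0 = 0; 2 ≥ 0 — holds
At the ends of the range:
x = -1000: LHS = 3·(-1000)² + (-1000) + 2 = 2999002, RHS = 2·(-1000) = -2000; 2999002 ≥ -2000 — holds
x = 1000: LHS = 3·1000² + 1000 + 2 = 3001002, RHS = 2·1000 = 2000; 3001002 ≥ 2000 — holds
Hence LHS − RHS is never negative, i.e. LHS ≥ RHS throughout, so the relation holds for every integer in [-1000, 1000].

No counterexample exists.

Answer: Always true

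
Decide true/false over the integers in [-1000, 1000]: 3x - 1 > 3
The claim fails at x = 0:
x = 0: LHS = 3·0 - 1 = -1; -1 > 3 — FAILS

Because a single integer refutes it, the statement is false.

Answer: False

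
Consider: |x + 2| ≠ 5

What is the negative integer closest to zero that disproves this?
Testing negative integers from -1 downward:
(x = -1 through x = -1 all satisfy the relation; showing from x = -2.)
x = -2: LHS = |(-2) + 2| = |0| = 0; 0 ≠ 5 — holds
x = -3: LHS = |(-3) + 2| = |-1| = 1; 1 ≠ 5 — holds
x = -4: LHS = |(-4) + 2| = |-2| = 2; 2 ≠ 5 — holds
x = -5: LHS = |(-5) + 2| = |-3| = 3; 3 ≠ 5 — holds
x = -6: LHS = |(-6) + 2| = |-4| = 4; 4 ≠ 5 — holds
x = -7: LHS = |(-7) + 2| = |-5| = 5; 5 ≠ 5 — FAILS  ← closest negative counterexample to 0

Answer: x = -7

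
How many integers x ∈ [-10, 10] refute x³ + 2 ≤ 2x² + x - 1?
Counterexamples in [-10, 10]: {-1, 0, 1, 2, 3, 4, 5, 6, 7, 8, 9, 10}.

Counting them gives 12 values.

Answer: 12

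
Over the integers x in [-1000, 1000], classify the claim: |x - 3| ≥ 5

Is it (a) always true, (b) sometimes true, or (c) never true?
Holds at x = -2: LHS = |(-2) - 3| = |-5| = 5; 5 ≥ 5 — holds
Fails at x = 0: LHS = |0 - 3| = |-3| = 3; 3 ≥ 5 — FAILS
It is satisfied by some integers in the range but not all.

Answer: Sometimes true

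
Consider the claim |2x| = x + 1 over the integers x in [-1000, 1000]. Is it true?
The claim fails at x = 0:
x = 0: LHS = |2·0| = |0| = 0, RHS = 0 + 1 = 1; 0 = 1 — FAILS

Because a single integer refutes it, the statement is false.

Answer: False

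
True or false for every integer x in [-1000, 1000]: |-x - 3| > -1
An absolute value is never negative, so the left side is ≥ 0 for every x, while the right side is -1. Tightest case in [-1000, 1000] is x = -3:
x = -3: LHS = |-(-3) - 3| = |0| = 0; 0 > -1 — holds
Hence LHS − RHS is never zero or negative, i.e. LHS > RHS throughout, so the relation holds for every integer in [-1000, 1000].

No counterexample exists.

Answer: True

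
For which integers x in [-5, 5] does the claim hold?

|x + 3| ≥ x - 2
Over all integers in [-5, 5], LHS − RHS is smallest at x = 0, where it equals 5:
x = 0: LHS = |0 + 3| = |3| = 3, RHS = 0 - 2 = -2; 3 ≥ -2 — holds
At the ends of the range:
x = -5: LHS = |(-5) + 3| = |-2| = 2, RHS = (-5) - 2 = -7; 2 ≥ -7 — holds
x = 5: LHS = |5 + 3| = |8| = 8, RHS = 5 - 2 = 3; 8 ≥ 3 — holds
Hence LHS − RHS is never negative, i.e. LHS ≥ RHS throughout, so the relation holds for every integer in [-5, 5].

Answer: All integers in [-5, 5]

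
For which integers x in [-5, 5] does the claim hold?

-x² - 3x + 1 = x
Track d = LHS − RHS over the integers in [-5, 5]. Equality would need d = 0, but d changes sign only between consecutive integers, jumping over 0:
x = -5: LHS = -(-5)² - 3·(-5) + 1 = -9; -9 = -5 — FAILS  (d = -4)
x = -4: LHS = -(-4)² - 3·(-4) + 1 = -3; -3 = -4 — FAILS  (d = 1)
x = 0: LHS = -0² - 3·0 + 1 = 1; 1 = 0 — FAILS  (d = 1)
x = 1: LHS = -1² - 3·1 + 1 = -3; -3 = 1 — FAILS  (d = -4)
Away from these crossings d keeps a constant sign, and checking every integer in [-5, 5] confirms d ≠ 0 throughout. Hence the two sides are never equal, so the claimed relation (=) fails for every integer in [-5, 5].

Answer: None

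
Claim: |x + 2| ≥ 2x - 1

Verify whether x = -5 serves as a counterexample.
Substitute x = -5 into the relation:
x = -5: LHS = |(-5) + 2| = |-3| = 3, RHS = 2·(-5) - 1 = -11; 3 ≥ -11 — holds

The claim holds here, so x = -5 is not a counterexample. (A counterexample exists elsewhere, e.g. x = 4.)

Answer: No, x = -5 is not a counterexample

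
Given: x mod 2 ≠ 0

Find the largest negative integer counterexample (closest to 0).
Testing negative integers from -1 downward:
x = -1: LHS = (-1) mod 2 = 1; 1 ≠ 0 — holds
x = -2: LHS = (-2) mod 2 = 0; 0 ≠ 0 — FAILS  ← closest negative counterexample to 0

Answer: x = -2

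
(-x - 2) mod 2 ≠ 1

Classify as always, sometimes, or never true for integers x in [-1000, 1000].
Holds at x = 0: LHS = (-0 - 2) mod 2 = (-2) mod 2 = 0; 0 ≠ 1 — holds
Fails at x = 1: LHS = (-1 - 2) mod 2 = (-3) mod 2 = 1; 1 ≠ 1 — FAILS
It is satisfied by some integers in the range but not all.

Answer: Sometimes true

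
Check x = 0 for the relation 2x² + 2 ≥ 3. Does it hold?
x = 0: LHS = 2·0² + 2 = 2; 2 ≥ 3 — FAILS

The relation fails at x = 0, so x = 0 is a counterexample.

Answer: No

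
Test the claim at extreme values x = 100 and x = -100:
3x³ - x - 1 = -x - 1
x = 100: LHS = 3·100³ - 100 - 1 = 2999899, RHS = -100 - 1 = -101; 2999899 = -101 — FAILS
x = -100: LHS = 3·(-100)³ - (-100) - 1 = -2999901, RHS = -(-100) - 1 = 99; -2999901 = 99 — FAILS

Answer: No, fails for both x = 100 and x = -100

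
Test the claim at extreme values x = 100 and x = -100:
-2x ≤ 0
x = 100: LHS = -2·100 = -200; -200 ≤ 0 — holds
x = -100: LHS = -2·(-100) = 200; 200 ≤ 0 — FAILS

Answer: Partially: holds for x = 100, fails for x = -100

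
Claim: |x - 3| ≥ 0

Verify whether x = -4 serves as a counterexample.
Substitute x = -4 into the relation:
x = -4: LHS = |(-4) - 3| = |-7| = 7; 7 ≥ 0 — holds

The relation holds at x = -4, so it is not a counterexample.

Answer: No, x = -4 is not a counterexample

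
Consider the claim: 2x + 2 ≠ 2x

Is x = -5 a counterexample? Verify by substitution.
Substitute x = -5 into the relation:
x = -5: LHS = 2·(-5) + 2 = -8, RHS = 2·(-5) = -10; -8 ≠ -10 — holds

The relation holds at x = -5, so it is not a counterexample.

Answer: No, x = -5 is not a counterexample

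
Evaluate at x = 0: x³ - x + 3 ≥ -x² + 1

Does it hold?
x = 0: LHS = 0³ - 0 + 3 = 3, RHS = -0² + 1 = 1; 3 ≥ 1 — holds

The relation is satisfied at x = 0.

Answer: Yes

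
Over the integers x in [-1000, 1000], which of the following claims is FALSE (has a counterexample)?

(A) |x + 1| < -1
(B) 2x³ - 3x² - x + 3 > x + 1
(A) x = 0: LHS = |0 + 1| = |1| = 1; 1 < -1 — FAILS
(B) x = 1: LHS = 2·1³ - 3·1² - 1 + 3 = 1, RHS = 1 + 1 = 2; 1 > 2 — FAILS

Answer: Both A and B are false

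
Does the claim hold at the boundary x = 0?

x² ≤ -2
x = 0: LHS = 0² = 0; 0 ≤ -2 — FAILS

The relation fails at x = 0, so x = 0 is a counterexample.

Answer: No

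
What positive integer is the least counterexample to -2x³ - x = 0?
Testing positive integers:
x = 1: LHS = -2·1³ - 1 = -3; -3 = 0 — FAILS  ← smallest positive counterexample

Answer: x = 1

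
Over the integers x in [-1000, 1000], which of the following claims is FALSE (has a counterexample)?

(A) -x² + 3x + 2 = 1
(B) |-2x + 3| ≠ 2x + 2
(A) x = 0: LHS = -0² + 3·0 + 2 = 2; 2 = 1 — FAILS

(B) Track d = LHS − RHS over the integers in [-1000, 1000]. Equality would need d = 0, but d changes sign only between consecutive integers, jumping over 0:
x = 0: LHS = |-2·0 + 3| = |3| = 3, RHS = 2·0 + 2 = 2; 3 ≠ 2 — holds  (d = 1)
x = 1: LHS = |-2·1 + 3| = |1| = 1, RHS = 2·1 + 2 = 4; 1 ≠ 4 — holds  (d = -3)
Away from these crossings d keeps a constant sign, and checking every integer in [-1000, 1000] confirms d ≠ 0 throughout. Hence the two sides are never equal, so the relation holds for every integer in [-1000, 1000].

Only (A) has a counterexample.

Answer: A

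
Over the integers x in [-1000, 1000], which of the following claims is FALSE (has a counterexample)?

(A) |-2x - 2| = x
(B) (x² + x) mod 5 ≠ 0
(A) x = 0: LHS = |-2·0 - 2| = |-2| = 2; 2 = 0 — FAILS
(B) x = 0: LHS = (0² + 0) mod 5 = 0 mod 5 = 0; 0 ≠ 0 — FAILS

Answer: Both A and B are false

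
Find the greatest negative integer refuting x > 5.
Testing negative integers from -1 downward:
x = -1: -1 > 5 — FAILS  ← closest negative counterexample to 0

Answer: x = -1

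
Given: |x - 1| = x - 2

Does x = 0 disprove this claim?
Substitute x = 0 into the relation:
x = 0: LHS = |0 - 1| = |-1| = 1, RHS = 0 - 2 = -2; 1 = -2 — FAILS

Since the claim fails at x = 0, this value is a counterexample.

Answer: Yes, x = 0 is a counterexample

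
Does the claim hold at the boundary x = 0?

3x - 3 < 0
x = 0: LHS = 3·0 - 3 = -3; -3 < 0 — holds

The relation is satisfied at x = 0.

Answer: Yes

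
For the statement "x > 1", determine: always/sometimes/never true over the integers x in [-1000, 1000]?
Holds at x = 2: 2 > 1 — holds
Fails at x = 0: 0 > 1 — FAILS
It is satisfied by some integers in the range but not all.

Answer: Sometimes true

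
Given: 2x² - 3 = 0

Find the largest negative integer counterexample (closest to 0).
Testing negative integers from -1 downward:
x = -1: LHS = 2·(-1)² - 3 = -1; -1 = 0 — FAILS  ← closest negative counterexample to 0

Answer: x = -1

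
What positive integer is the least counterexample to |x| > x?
Testing positive integers:
x = 1: LHS = |1| = 1; 1 > 1 — FAILS  ← smallest positive counterexample

Answer: x = 1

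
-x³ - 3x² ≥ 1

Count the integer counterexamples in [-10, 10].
Counterexamples in [-10, 10]: {-3, -2, -1, 0, 1, 2, 3, 4, 5, 6, 7, 8, 9, 10}.

Counting them gives 14 values.

Answer: 14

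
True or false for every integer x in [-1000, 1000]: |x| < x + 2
The claim fails at x = -1:
x = -1: LHS = |-1| = 1, RHS = (-1) + 2 = 1; 1 < 1 — FAILS

Because a single integer refutes it, the statement is false.

Answer: False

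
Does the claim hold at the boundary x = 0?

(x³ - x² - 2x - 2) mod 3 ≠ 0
x = 0: LHS = (0³ - 0² - 2·0 - 2) mod 3 = (-2) mod 3 = 1; 1 ≠ 0 — holds

The relation is satisfied at x = 0.

Answer: Yes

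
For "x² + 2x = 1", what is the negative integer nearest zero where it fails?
Testing negative integers from -1 downward:
x = -1: LHS = (-1)² + 2·(-1) = -1; -1 = 1 — FAILS  ← closest negative counterexample to 0

Answer: x = -1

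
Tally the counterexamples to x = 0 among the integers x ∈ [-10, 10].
Counterexamples in [-10, 10]: {-10, -9, -8, -7, -6, -5, -4, -3, -2, -1, 1, 2, 3, 4, 5, 6, 7, 8, 9, 10}.

Counting them gives 20 values.

Answer: 20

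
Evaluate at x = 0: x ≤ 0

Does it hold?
x = 0: 0 ≤ 0 — holds

The relation is satisfied at x = 0.

Answer: Yes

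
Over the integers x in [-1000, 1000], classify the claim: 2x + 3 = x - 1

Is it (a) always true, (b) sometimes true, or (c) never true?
Holds at x = -4: LHS = 2·(-4) + 3 = -5, RHS = (-4) - 1 = -5; -5 = -5 — holds
Fails at x = 0: LHS = 2·0 + 3 = 3, RHS = 0 - 1 = -1; 3 = -1 — FAILS
It is satisfied by some integers in the range but not all.

Answer: Sometimes true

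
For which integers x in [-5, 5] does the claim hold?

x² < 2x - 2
Over all integers in [-5, 5], LHS − RHS is smallest at x = 1, where it equals 1:
x = 1: LHS = 1² = 1, RHS = 2·1 - 2 = 0; 1 < 0 — FAILS
At the ends of the range:
x = -5: LHS = (-5)² = 25, RHS = 2·(-5) - 2 = -12; 25 < -12 — FAILS
x = 5: LHS = 5² = 25, RHS = 2·5 - 2 = 8; 25 < 8 — FAILS
Hence LHS − RHS is never negative, i.e. LHS ≥ RHS throughout, so the claimed relation (<) fails for every integer in [-5, 5].

Answer: None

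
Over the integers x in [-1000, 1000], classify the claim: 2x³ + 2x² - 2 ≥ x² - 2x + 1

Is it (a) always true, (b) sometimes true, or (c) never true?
Holds at x = 1: LHS = 2·1³ + 2·1² - 2 = 2, RHS = 1² - 2·1 + 1 = 0; 2 ≥ 0 — holds
Fails at x = 0: LHS = 2·0³ + 2·0² - 2 = -2, RHS = 0² - 2·0 + 1 = 1; -2 ≥ 1 — FAILS
It is satisfied by some integers in the range but not all.

Answer: Sometimes true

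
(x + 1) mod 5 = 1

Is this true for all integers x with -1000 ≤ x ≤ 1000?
The claim fails at x = 1:
x = 1: LHS = (1 + 1) mod 5 = 2 mod 5 = 2; 2 = 1 — FAILS

Because a single integer refutes it, the statement is false.

Answer: False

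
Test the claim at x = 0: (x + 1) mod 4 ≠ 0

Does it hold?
x = 0: LHS = (0 + 1) mod 4 = 1 mod 4 = 1; 1 ≠ 0 — holds

The relation is satisfied at x = 0.

Answer: Yes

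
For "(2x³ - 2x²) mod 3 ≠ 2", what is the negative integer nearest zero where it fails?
Testing negative integers from -1 downward:
x = -1: LHS = (2·(-1)³ - 2·(-1)²) mod 3 = (-4) mod 3 = 2; 2 ≠ 2 — FAILS  ← closest negative counterexample to 0

Answer: x = -1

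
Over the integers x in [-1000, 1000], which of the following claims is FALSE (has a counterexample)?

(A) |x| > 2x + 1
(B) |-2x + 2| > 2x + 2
(A) x = 0: LHS = |0| = 0, RHS = 2·0 + 1 = 1; 0 > 1 — FAILS
(B) x = 0: LHS = |-2·0 + 2| = |2| = 2, RHS = 2·0 + 2 = 2; 2 > 2 — FAILS

Answer: Both A and B are false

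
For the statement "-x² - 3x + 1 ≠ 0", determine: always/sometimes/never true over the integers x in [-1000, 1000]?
Track d = LHS − RHS over the integers in [-1000, 1000]. Equality would need d = 0, but d changes sign only between consecutive integers, jumping over 0:
x = -4: LHS = -(-4)² - 3·(-4) + 1 = -3; -3 ≠ 0 — holds  (d = -3)
x = -3: LHS = -(-3)² - 3·(-3) + 1 = 1; 1 ≠ 0 — holds  (d = 1)
x = 0: LHS = -0² - 3·0 + 1 = 1; 1 ≠ 0 — holds  (d = 1)
x = 1: LHS = -1² - 3·1 + 1 = -3; -3 ≠ 0 — holds  (d = -3)
Away from these crossings d keeps a constant sign, and checking every integer in [-1000, 1000] confirms d ≠ 0 throughout. Hence the two sides are never equal, so the relation holds for every integer in [-1000, 1000].

No counterexample exists.

Answer: Always true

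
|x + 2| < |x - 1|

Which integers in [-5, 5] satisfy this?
Holds for: {-5, -4, -3, -2, -1}
Fails for: {0, 1, 2, 3, 4, 5}

Answer: {-5, -4, -3, -2, -1}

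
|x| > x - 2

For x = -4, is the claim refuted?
Substitute x = -4 into the relation:
x = -4: LHS = |-4| = 4, RHS = (-4) - 2 = -6; 4 > -6 — holds

The relation holds at x = -4, so it is not a counterexample.

Answer: No, x = -4 is not a counterexample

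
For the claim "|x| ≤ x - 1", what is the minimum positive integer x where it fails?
Testing positive integers:
x = 1: LHS = |1| = 1, RHS = 1 - 1 = 0; 1 ≤ 0 — FAILS  ← smallest positive counterexample

Answer: x = 1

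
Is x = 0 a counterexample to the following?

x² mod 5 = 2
Substitute x = 0 into the relation:
x = 0: LHS = (0²) mod 5 = 0 mod 5 = 0; 0 = 2 — FAILS

Since the claim fails at x = 0, this value is a counterexample.

Answer: Yes, x = 0 is a counterexample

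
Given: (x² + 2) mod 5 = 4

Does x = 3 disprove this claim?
Substitute x = 3 into the relation:
x = 3: LHS = (3² + 2) mod 5 = 11 mod 5 = 1; 1 = 4 — FAILS

Since the claim fails at x = 3, this value is a counterexample.

Answer: Yes, x = 3 is a counterexample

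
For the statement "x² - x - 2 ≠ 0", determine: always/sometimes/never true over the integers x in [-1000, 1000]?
Holds at x = 0: LHS = 0² - 0 - 2 = -2; -2 ≠ 0 — holds
Fails at x = -1: LHS = (-1)² - (-1) - 2 = 0; 0 ≠ 0 — FAILS
It is satisfied by some integers in the range but not all.

Answer: Sometimes true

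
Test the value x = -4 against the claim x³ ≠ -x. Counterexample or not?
Substitute x = -4 into the relation:
x = -4: LHS = (-4)³ = -64, RHS = -(-4) = 4; -64 ≠ 4 — holds

The claim holds here, so x = -4 is not a counterexample. (A counterexample exists elsewhere, e.g. x = 0.)

Answer: No, x = -4 is not a counterexample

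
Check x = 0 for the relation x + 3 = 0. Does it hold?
x = 0: LHS = 0 + 3 = 3; 3 = 0 — FAILS

The relation fails at x = 0, so x = 0 is a counterexample.

Answer: No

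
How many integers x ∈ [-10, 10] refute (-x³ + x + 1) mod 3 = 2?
Counterexamples in [-10, 10]: {-10, -9, -8, -7, -6, -5, -4, -3, -2, -1, 0, 1, 2, 3, 4, 5, 6, 7, 8, 9, 10}.

Counting them gives 21 values.

Answer: 21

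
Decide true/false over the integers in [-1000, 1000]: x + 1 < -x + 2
The claim fails at x = 1:
x = 1: LHS = 1 + 1 = 2, RHS = -1 + 2 = 1; 2 < 1 — FAILS

Because a single integer refutes it, the statement is false.

Answer: False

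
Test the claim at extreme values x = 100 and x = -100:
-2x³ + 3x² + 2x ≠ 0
x = 100: LHS = -2·100³ + 3·100² + 2·100 = -1969800; -1969800 ≠ 0 — holds
x = -100: LHS = -2·(-100)³ + 3·(-100)² + 2·(-100) = 2029800; 2029800 ≠ 0 — holds

Answer: Yes, holds for both x = 100 and x = -100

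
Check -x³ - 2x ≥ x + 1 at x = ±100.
x = 100: LHS = -100³ - 2·100 = -1000200, RHS = 100 + 1 = 101; -1000200 ≥ 101 — FAILS
x = -100: LHS = -(-100)³ - 2·(-100) = 1000200, RHS = (-100) + 1 = -99; 1000200 ≥ -99 — holds

Answer: Partially: fails for x = 100, holds for x = -100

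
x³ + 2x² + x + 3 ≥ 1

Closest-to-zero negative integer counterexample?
Testing negative integers from -1 downward:
x = -1: LHS = (-1)³ + 2·(-1)² + (-1) + 3 = 3; 3 ≥ 1 — holds
x = -2: LHS = (-2)³ + 2·(-2)² + (-2) + 3 = 1; 1 ≥ 1 — holds
x = -3: LHS = (-3)³ + 2·(-3)² + (-3) + 3 = -9; -9 ≥ 1 — FAILS  ← closest negative counterexample to 0

Answer: x = -3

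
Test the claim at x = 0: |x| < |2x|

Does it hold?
x = 0: LHS = |0| = 0, RHS = |2·0| = |0| = 0; 0 < 0 — FAILS

The relation fails at x = 0, so x = 0 is a counterexample.

Answer: No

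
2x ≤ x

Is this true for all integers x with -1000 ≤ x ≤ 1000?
The claim fails at x = 1:
x = 1: LHS = 2·1 = 2; 2 ≤ 1 — FAILS

Because a single integer refutes it, the statement is false.

Answer: False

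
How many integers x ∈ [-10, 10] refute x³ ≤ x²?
Counterexamples in [-10, 10]: {2, 3, 4, 5, 6, 7, 8, 9, 10}.

Counting them gives 9 values.

Answer: 9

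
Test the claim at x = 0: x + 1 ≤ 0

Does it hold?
x = 0: LHS = 0 + 1 = 1; 1 ≤ 0 — FAILS

The relation fails at x = 0, so x = 0 is a counterexample.

Answer: No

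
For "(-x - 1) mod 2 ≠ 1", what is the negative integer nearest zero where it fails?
Testing negative integers from -1 downward:
x = -1: LHS = (-(-1) - 1) mod 2 = 0 mod 2 = 0; 0 ≠ 1 — holds
x = -2: LHS = (-(-2) - 1) mod 2 = 1 mod 2 = 1; 1 ≠ 1 — FAILS  ← closest negative counterexample to 0

Answer: x = -2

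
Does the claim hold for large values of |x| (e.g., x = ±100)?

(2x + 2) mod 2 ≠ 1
x = 100: LHS = (2·100 + 2) mod 2 = 202 mod 2 = 0; 0 ≠ 1 — holds
x = -100: LHS = (2·(-100) + 2) mod 2 = (-198) mod 2 = 0; 0 ≠ 1 — holds

Answer: Yes, holds for both x = 100 and x = -100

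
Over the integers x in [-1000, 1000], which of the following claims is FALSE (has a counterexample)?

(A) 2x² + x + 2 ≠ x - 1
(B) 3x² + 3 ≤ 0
(A) Over all integers in [-1000, 1000], LHS − RHS is always positive; it is smallest at x = 0, where it equals 3:
x = 0: LHS = 2·0² + 0 + 2 = 2, RHS = 0 - 1 = -1; 2 ≠ -1 — holds
At the ends of the range:
x = -1000: LHS = 2·(-1000)² + (-1000) + 2 = 1999002, RHS = (-1000) - 1 = -1001; 1999002 ≠ -1001 — holds
x = 1000: LHS = 2·1000² + 1000 + 2 = 2001002, RHS = 1000 - 1 = 999; 2001002 ≠ 999 — holds
Hence LHS − RHS is never 0, i.e. the two sides are never equal, so the relation holds for every integer in [-1000, 1000].

(B) x = 0: LHS = 3·0² + 3 = 3; 3 ≤ 0 — FAILS

Only (B) has a counterexample.

Answer: B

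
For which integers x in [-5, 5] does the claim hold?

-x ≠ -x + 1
Over all integers in [-5, 5], LHS − RHS is always negative; it is closest to 0 at x = 0, where it equals -1:
x = 0: LHS = -0 = 0, RHS = -0 + 1 = 1; 0 ≠ 1 — holds
At the ends of the range:
x = -5: LHS = -(-5) = 5, RHS = -(-5) + 1 = 6; 5 ≠ 6 — holds
x = 5: RHS = -5 + 1 = -4; -5 ≠ -4 — holds
Hence LHS − RHS is never 0, i.e. the two sides are never equal, so the relation holds for every integer in [-5, 5].

Answer: All integers in [-5, 5]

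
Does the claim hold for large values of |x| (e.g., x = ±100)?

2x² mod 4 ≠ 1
x = 100: LHS = (2·100²) mod 4 = 20000 mod 4 = 0; 0 ≠ 1 — holds
x = -100: LHS = (2·(-100)²) mod 4 = 20000 mod 4 = 0; 0 ≠ 1 — holds

Answer: Yes, holds for both x = 100 and x = -100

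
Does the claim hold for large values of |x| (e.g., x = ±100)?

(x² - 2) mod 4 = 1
x = 100: LHS = (100² - 2) mod 4 = 9998 mod 4 = 2; 2 = 1 — FAILS
x = -100: LHS = ((-100)² - 2) mod 4 = 9998 mod 4 = 2; 2 = 1 — FAILS

Answer: No, fails for both x = 100 and x = -100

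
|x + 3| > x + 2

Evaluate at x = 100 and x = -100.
x = 100: LHS = |100 + 3| = |103| = 103, RHS = 100 + 2 = 102; 103 > 102 — holds
x = -100: LHS = |(-100) + 3| = |-97| = 97, RHS = (-100) + 2 = -98; 97 > -98 — holds

Answer: Yes, holds for both x = 100 and x = -100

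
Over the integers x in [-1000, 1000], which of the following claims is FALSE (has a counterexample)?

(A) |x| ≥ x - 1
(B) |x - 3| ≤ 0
(A) Over all integers in [-1000, 1000], LHS − RHS is smallest at x = 0, where it equals 1:
x = 0: LHS = |0| = 0, RHS = 0 - 1 = -1; 0 ≥ -1 — holds
At the ends of the range:
x = -1000: LHS = |-1000| = 1000, RHS = (-1000) - 1 = -1001; 1000 ≥ -1001 — holds
x = 1000: LHS = |1000| = 1000, RHS = 1000 - 1 = 999; 1000 ≥ 999 — holds
Hence LHS − RHS is never negative, i.e. LHS ≥ RHS throughout, so the relation holds for every integer in [-1000, 1000].

(B) x = 0: LHS = |0 - 3| = |-3| = 3; 3 ≤ 0 — FAILS

Only (B) has a counterexample.

Answer: B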